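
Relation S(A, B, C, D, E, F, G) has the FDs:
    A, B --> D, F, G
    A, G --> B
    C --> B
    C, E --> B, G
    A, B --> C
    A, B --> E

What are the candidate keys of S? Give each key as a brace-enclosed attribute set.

{A, B}, {A, C}, {A, G}

Attributes never on any right-hand side: {A} — every candidate key must contain it.
{A, B} is a candidate key since {A, B}⁺ = {A, B, C, D, E, F, G} covers every attribute.
{A, C} is a candidate key since {A, C}⁺ = {A, B, C, D, E, F, G} covers every attribute.
{A, G} is a candidate key since {A, G}⁺ = {A, B, C, D, E, F, G} covers every attribute.
No proper subset of any of these is a key, and no other minimal superkey exists.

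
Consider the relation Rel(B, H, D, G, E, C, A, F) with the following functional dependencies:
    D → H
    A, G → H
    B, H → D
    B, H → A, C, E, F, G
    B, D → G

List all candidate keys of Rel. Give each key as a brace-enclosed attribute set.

{A, B, G}, {B, D}, {B, H}

Attributes never on any right-hand side: {B} — every candidate key must contain it.
{B, D}⁺ = {A, B, C, D, E, F, G, H}, which is every attribute, so {B, D} is a candidate key.
{B, H}⁺ = {A, B, C, D, E, F, G, H}, which is every attribute, so {B, H} is a candidate key.
{A, B, G}⁺ = {A, B, C, D, E, F, G, H}, which is every attribute, so {A, B, G} is a candidate key.
Any other superkey properly contains one of these, so there are no further candidate keys.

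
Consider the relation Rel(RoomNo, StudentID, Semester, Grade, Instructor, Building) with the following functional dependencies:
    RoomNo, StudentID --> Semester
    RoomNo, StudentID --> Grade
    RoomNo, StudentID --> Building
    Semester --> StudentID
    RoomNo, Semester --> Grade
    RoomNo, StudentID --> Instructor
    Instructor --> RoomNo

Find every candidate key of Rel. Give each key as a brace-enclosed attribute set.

{Instructor, Semester}, {Instructor, StudentID}, {RoomNo, Semester}, {RoomNo, StudentID}

Closure of {Instructor, Semester} is {Building, Grade, Instructor, RoomNo, Semester, StudentID}, the whole schema; {Instructor, Semester} is a candidate key.
Closure of {Instructor, StudentID} is {Building, Grade, Instructor, RoomNo, Semester, StudentID}, the whole schema; {Instructor, StudentID} is a candidate key.
Closure of {RoomNo, Semester} is {Building, Grade, Instructor, RoomNo, Semester, StudentID}, the whole schema; {RoomNo, Semester} is a candidate key.
Closure of {RoomNo, StudentID} is {Building, Grade, Instructor, RoomNo, Semester, StudentID}, the whole schema; {RoomNo, StudentID} is a candidate key.
These are minimal and exhaustive — every other superkey contains one of them.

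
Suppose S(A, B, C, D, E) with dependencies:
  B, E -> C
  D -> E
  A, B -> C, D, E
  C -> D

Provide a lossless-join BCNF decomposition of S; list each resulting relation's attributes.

Candidate key of the original relation: {A, B}.
In {A, B, C, D, E}, {B, E} is not a superkey ({B, E}⁺ restricted to this set is {B, C, D, E}), so split on B, E -> C, D into {B, C, D, E} and {A, B, E}.
In {B, C, D, E}, {D} is not a superkey ({D}⁺ restricted to this set is {D, E}), so split on D -> E into {D, E} and {B, C, D}.
{D, E} has no BCNF violation.
In {B, C, D}, {C} is not a superkey ({C}⁺ restricted to this set is {C, D}), so split on C -> D into {C, D} and {B, C}.
{C, D} has no BCNF violation.
{B, C} has no BCNF violation.
{A, B, E} has no BCNF violation.

{A, B, E}; {B, C}; {C, D}; {D, E}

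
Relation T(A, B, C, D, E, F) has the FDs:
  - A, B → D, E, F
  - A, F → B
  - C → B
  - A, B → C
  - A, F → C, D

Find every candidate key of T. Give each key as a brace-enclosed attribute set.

No FD produces {A}, so it must be in every candidate key.
Closure of {A, B} is {A, B, C, D, E, F}, the whole schema; {A, B} is a candidate key.
Closure of {A, C} is {A, B, C, D, E, F}, the whole schema; {A, C} is a candidate key.
Closure of {A, F} is {A, B, C, D, E, F}, the whole schema; {A, F} is a candidate key.
These are minimal and exhaustive — every other superkey contains one of them.

{A, B}, {A, C}, {A, F}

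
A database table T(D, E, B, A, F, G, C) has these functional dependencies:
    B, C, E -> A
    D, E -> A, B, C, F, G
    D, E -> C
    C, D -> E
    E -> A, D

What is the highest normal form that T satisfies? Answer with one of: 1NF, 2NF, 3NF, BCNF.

Candidate keys: {C, D}, {E}. Prime attributes: {C, D, E}.
Every FD has a superkey on the left, so the relation is in BCNF.

BCNF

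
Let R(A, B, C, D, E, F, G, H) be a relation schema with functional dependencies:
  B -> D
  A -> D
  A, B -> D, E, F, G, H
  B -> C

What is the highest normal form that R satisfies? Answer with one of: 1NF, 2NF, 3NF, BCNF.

Candidate key: {A, B}. Prime attributes: {A, B}.
B -> D breaks BCNF: {B}⁺ = {B, C, D}, so {B} is not a superkey.
Because {D} is non-prime and the left side of B -> D is not a superkey, the relation is not in 3NF.
The proper key subset {A} of {A, B} determines non-prime {D}, so the relation is not even in 2NF.

1NF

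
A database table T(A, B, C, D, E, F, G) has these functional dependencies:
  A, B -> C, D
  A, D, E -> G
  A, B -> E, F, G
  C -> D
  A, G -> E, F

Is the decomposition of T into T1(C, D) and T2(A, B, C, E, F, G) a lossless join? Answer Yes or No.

Yes

The shared attributes are {C} and {C}⁺ = {C, D}.
T1 is contained in that closure, so T1 ∩ T2 -> T1 holds and the join is lossless.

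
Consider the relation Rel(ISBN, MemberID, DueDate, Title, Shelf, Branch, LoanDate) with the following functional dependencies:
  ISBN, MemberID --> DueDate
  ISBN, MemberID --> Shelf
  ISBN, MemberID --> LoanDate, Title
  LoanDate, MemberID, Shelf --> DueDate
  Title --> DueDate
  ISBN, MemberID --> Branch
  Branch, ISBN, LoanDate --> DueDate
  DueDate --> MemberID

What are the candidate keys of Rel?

Attributes never on any right-hand side: {ISBN} — every candidate key must contain it.
{DueDate, ISBN}⁺ = {Branch, DueDate, ISBN, LoanDate, MemberID, Shelf, Title} — all of the relation — so {DueDate, ISBN} is a candidate key.
{ISBN, MemberID}⁺ = {Branch, DueDate, ISBN, LoanDate, MemberID, Shelf, Title} — all of the relation — so {ISBN, MemberID} is a candidate key.
{ISBN, Title}⁺ = {Branch, DueDate, ISBN, LoanDate, MemberID, Shelf, Title} — all of the relation — so {ISBN, Title} is a candidate key.
{Branch, ISBN, LoanDate}⁺ = {Branch, DueDate, ISBN, LoanDate, MemberID, Shelf, Title} — all of the relation — so {Branch, ISBN, LoanDate} is a candidate key.
These are minimal and exhaustive — every other superkey contains one of them.

{Branch, ISBN, LoanDate}, {DueDate, ISBN}, {ISBN, MemberID}, {ISBN, Title}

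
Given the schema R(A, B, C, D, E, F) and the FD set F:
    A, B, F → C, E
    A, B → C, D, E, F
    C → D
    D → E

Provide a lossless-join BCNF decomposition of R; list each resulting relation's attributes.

{A, B, C, F}; {C, D}; {D, E}

Candidate key of the original relation: {A, B}.
{A, B, C, D, E, F}: {C} determines {C, D, E} here but is not a superkey — split on C → D, E, giving {C, D, E} and {A, B, C, F}.
{C, D, E}: {D} determines {D, E} here but is not a superkey — split on D → E, giving {D, E} and {C, D}.
{D, E} is in BCNF.
{C, D} is in BCNF.
{A, B, C, F} is in BCNF.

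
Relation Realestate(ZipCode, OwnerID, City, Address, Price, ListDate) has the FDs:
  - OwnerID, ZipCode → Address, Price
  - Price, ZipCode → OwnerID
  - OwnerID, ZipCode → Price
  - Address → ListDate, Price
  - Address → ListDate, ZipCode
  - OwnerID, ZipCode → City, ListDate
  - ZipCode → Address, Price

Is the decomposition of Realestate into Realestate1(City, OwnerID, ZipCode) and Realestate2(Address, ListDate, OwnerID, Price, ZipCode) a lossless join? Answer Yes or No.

Yes

The shared attributes are {OwnerID, ZipCode} and {OwnerID, ZipCode}⁺ = {Address, City, ListDate, OwnerID, Price, ZipCode}.
Since Realestate1 ⊆ {Address, City, ListDate, OwnerID, Price, ZipCode}, the intersection is a superkey of Realestate1; the decomposition is lossless.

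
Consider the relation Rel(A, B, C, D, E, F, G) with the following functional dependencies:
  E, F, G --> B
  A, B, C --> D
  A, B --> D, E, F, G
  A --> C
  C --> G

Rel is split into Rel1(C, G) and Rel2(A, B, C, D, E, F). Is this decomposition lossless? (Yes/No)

Yes

The shared attributes are {C} and {C}⁺ = {C, G}.
Since Rel1 ⊆ {C, G}, the intersection is a superkey of Rel1; the decomposition is lossless.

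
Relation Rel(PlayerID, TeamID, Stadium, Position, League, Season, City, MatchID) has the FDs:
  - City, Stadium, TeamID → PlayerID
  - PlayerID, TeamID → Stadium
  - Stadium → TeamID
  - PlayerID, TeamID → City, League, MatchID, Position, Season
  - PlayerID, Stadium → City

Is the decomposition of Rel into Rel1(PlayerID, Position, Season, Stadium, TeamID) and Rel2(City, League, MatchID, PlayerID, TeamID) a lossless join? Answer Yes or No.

Yes

The shared attributes are {PlayerID, TeamID} and {PlayerID, TeamID}⁺ = {City, League, MatchID, PlayerID, Position, Season, Stadium, TeamID}.
Rel1 is contained in that closure, so Rel1 ∩ Rel2 → Rel1 holds and the join is lossless.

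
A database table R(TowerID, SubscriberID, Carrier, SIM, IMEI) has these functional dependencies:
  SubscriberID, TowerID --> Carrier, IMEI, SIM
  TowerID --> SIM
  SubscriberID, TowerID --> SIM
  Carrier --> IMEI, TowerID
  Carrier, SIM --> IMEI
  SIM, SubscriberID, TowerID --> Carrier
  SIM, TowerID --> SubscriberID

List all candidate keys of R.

{Carrier}, {TowerID}

{Carrier}⁺ = {Carrier, IMEI, SIM, SubscriberID, TowerID} — all of the relation — so {Carrier} is a candidate key.
{TowerID}⁺ = {Carrier, IMEI, SIM, SubscriberID, TowerID} — all of the relation — so {TowerID} is a candidate key.
No proper subset of any of these is a key, and no other minimal superkey exists.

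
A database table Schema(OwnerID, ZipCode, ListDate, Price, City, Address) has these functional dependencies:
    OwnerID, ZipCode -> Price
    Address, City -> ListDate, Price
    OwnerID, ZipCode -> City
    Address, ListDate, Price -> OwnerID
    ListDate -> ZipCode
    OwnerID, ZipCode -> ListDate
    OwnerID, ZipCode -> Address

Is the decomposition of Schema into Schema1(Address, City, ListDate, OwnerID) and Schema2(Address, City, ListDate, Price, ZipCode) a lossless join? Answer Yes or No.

Yes

Common attributes: {Address, City, ListDate}; their closure is {Address, City, ListDate, OwnerID, Price, ZipCode}.
Schema1 is contained in that closure, so Schema1 ∩ Schema2 -> Schema1 holds and the join is lossless.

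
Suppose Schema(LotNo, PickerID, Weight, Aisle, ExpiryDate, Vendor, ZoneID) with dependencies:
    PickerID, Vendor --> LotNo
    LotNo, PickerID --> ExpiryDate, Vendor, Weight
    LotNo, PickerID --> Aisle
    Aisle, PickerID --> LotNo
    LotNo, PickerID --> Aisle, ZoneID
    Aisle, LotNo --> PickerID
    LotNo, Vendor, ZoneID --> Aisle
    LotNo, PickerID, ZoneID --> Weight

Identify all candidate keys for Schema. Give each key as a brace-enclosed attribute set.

{Aisle, LotNo} is a candidate key since {Aisle, LotNo}⁺ = {Aisle, ExpiryDate, LotNo, PickerID, Vendor, Weight, ZoneID} covers every attribute.
{Aisle, PickerID} is a candidate key since {Aisle, PickerID}⁺ = {Aisle, ExpiryDate, LotNo, PickerID, Vendor, Weight, ZoneID} covers every attribute.
{LotNo, PickerID} is a candidate key since {LotNo, PickerID}⁺ = {Aisle, ExpiryDate, LotNo, PickerID, Vendor, Weight, ZoneID} covers every attribute.
{PickerID, Vendor} is a candidate key since {PickerID, Vendor}⁺ = {Aisle, ExpiryDate, LotNo, PickerID, Vendor, Weight, ZoneID} covers every attribute.
{LotNo, Vendor, ZoneID} is a candidate key since {LotNo, Vendor, ZoneID}⁺ = {Aisle, ExpiryDate, LotNo, PickerID, Vendor, Weight, ZoneID} covers every attribute.
Any other superkey properly contains one of these, so there are no further candidate keys.

{Aisle, LotNo}, {Aisle, PickerID}, {LotNo, PickerID}, {LotNo, Vendor, ZoneID}, {PickerID, Vendor}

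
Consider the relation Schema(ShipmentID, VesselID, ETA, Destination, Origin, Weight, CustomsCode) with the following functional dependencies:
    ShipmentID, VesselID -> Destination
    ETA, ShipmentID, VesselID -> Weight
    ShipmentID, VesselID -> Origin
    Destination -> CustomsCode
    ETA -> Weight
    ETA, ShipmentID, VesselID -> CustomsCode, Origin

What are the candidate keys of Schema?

Attributes never on any right-hand side: {ETA, ShipmentID, VesselID} — every candidate key must contain all of them.
{ETA, ShipmentID, VesselID} is a candidate key since {ETA, ShipmentID, VesselID}⁺ = {CustomsCode, Destination, ETA, Origin, ShipmentID, VesselID, Weight} covers every attribute.
No other minimal set has full closure, so this is the only candidate key.

{ETA, ShipmentID, VesselID}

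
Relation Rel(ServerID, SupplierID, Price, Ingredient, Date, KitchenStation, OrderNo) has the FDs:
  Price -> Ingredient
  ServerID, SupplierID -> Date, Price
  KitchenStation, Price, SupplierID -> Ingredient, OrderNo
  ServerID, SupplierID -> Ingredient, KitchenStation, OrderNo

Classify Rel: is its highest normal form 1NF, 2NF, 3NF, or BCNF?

2NF

Candidate key: {ServerID, SupplierID}. Prime attributes: {ServerID, SupplierID}.
Price -> Ingredient: {Price}⁺ = {Ingredient, Price}, which is not all of the attributes, so the left side is not a superkey — BCNF is violated.
Price -> Ingredient has non-prime {Ingredient} on the right and a non-superkey on the left, so 3NF fails.
No proper subset of a key has a non-prime attribute in its closure, so there is no partial dependency; 2NF holds.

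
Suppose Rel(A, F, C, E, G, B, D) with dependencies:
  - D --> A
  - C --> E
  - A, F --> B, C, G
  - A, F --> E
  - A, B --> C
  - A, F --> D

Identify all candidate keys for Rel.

No FD produces {F}, so it must be in every candidate key.
{A, F}⁺ = {A, B, C, D, E, F, G}, which is every attribute, so {A, F} is a candidate key.
{D, F}⁺ = {A, B, C, D, E, F, G}, which is every attribute, so {D, F} is a candidate key.
Any other superkey properly contains one of these, so there are no further candidate keys.

{A, F}, {D, F}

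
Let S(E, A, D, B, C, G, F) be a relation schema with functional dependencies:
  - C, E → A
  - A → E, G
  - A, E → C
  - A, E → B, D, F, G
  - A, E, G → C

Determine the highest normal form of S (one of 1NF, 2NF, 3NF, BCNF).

Candidate keys: {A}, {C, E}. Prime attributes: {A, C, E}.
Each dependency's left side is a superkey — BCNF holds.

BCNF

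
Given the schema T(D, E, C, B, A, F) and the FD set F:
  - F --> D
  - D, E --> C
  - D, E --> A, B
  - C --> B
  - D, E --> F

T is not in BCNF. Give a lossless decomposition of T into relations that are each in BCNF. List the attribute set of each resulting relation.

Candidate keys of the original relation: {D, E}, {E, F}.
{A, B, C, D, E, F}: {F} determines {D, F} here but is not a superkey — split on F --> D, giving {D, F} and {A, B, C, E, F}.
{D, F}: every determinant is a superkey — BCNF.
{A, B, C, E, F}: {C} determines {B, C} here but is not a superkey — split on C --> B, giving {B, C} and {A, C, E, F}.
{B, C}: every determinant is a superkey — BCNF.
{A, C, E, F}: every determinant is a superkey — BCNF.

{A, C, E, F}; {B, C}; {D, F}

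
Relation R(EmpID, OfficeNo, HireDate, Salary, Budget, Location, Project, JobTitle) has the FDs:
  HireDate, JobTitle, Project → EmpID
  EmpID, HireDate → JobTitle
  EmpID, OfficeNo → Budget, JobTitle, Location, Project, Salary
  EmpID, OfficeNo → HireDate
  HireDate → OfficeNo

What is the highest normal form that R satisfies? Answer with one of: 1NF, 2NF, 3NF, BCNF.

Candidate keys: {EmpID, HireDate}, {EmpID, OfficeNo}, {HireDate, JobTitle, Project}. Prime attributes: {EmpID, HireDate, JobTitle, OfficeNo, Project}.
HireDate → OfficeNo: {HireDate}⁺ = {HireDate, OfficeNo}, which is not all of the attributes, so the left side is not a superkey — BCNF is violated.
But every attribute on its right side ({OfficeNo}) is prime, and the same holds for every other non-superkey FD, so 3NF still holds.

3NF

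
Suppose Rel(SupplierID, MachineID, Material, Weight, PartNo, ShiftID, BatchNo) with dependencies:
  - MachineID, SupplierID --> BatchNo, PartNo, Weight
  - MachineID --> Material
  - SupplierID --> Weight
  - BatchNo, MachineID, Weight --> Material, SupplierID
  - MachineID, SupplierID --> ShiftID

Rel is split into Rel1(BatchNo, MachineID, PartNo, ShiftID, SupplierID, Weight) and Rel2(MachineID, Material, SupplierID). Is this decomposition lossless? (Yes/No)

Yes

Common attributes: {MachineID, SupplierID}; their closure is {BatchNo, MachineID, Material, PartNo, ShiftID, SupplierID, Weight}.
This includes all of Rel1, so the common attributes are a superkey of Rel1 — the join is lossless.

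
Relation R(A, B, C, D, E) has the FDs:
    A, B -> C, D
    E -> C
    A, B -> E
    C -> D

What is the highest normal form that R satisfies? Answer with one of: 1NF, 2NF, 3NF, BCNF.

Candidate key: {A, B}. Prime attributes: {A, B}.
E -> C breaks BCNF: {E}⁺ = {C, D, E}, so {E} is not a superkey.
E -> C has non-prime {C} on the right and a non-superkey on the left, so 3NF fails.
No non-prime attribute depends on a proper subset of any candidate key, so 2NF holds.

2NF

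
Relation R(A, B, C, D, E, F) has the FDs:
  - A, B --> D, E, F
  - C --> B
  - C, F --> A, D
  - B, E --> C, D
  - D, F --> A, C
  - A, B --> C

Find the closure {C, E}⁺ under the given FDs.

Start with {C, E}.
C --> B applies; add {B} → now {B, C, E}.
B, E --> C, D applies; add {D} → now {B, C, D, E}.
No further FD applies.

{B, C, D, E}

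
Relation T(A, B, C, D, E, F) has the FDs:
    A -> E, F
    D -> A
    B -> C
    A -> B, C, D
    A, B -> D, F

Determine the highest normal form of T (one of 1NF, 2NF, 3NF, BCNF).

2NF

Candidate keys: {A}, {D}. Prime attributes: {A, D}.
For B -> C we have {B}⁺ = {B, C}; {B} is not a superkey, so BCNF fails.
B -> C determines the non-prime attribute {C} from a non-superkey — 3NF is violated.
All keys have size 1, which rules out partial dependencies — 2NF is satisfied.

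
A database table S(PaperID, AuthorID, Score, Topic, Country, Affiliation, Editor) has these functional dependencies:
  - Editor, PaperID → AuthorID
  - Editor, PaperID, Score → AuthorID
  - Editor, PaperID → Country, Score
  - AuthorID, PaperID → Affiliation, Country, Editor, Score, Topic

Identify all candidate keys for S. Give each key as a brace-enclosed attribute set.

{PaperID} never appears on the right of any FD, so every key must include it.
{AuthorID, PaperID}⁺ = {Affiliation, AuthorID, Country, Editor, PaperID, Score, Topic}, which is every attribute, so {AuthorID, PaperID} is a candidate key.
{Editor, PaperID}⁺ = {Affiliation, AuthorID, Country, Editor, PaperID, Score, Topic}, which is every attribute, so {Editor, PaperID} is a candidate key.
Any other superkey properly contains one of these, so there are no further candidate keys.

{AuthorID, PaperID}, {Editor, PaperID}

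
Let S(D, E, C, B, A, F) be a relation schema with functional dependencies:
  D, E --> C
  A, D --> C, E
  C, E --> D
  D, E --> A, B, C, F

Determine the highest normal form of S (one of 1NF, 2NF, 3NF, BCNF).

BCNF

Candidate keys: {A, D}, {C, E}, {D, E}. Prime attributes: {A, C, D, E}.
Every FD has a superkey on the left, so the relation is in BCNF.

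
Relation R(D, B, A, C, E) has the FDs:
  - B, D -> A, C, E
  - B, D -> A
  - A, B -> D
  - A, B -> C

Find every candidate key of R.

{A, B}, {B, D}

{B} never appears on the right of any FD, so every key must include it.
{A, B} is a candidate key since {A, B}⁺ = {A, B, C, D, E} covers every attribute.
{B, D} is a candidate key since {B, D}⁺ = {A, B, C, D, E} covers every attribute.
These are minimal and exhaustive — every other superkey contains one of them.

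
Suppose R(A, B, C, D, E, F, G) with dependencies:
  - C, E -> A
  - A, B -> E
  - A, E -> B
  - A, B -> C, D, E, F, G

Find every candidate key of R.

{A, B}, {A, E}, {C, E}

Closure of {A, B} is {A, B, C, D, E, F, G}, the whole schema; {A, B} is a candidate key.
Closure of {A, E} is {A, B, C, D, E, F, G}, the whole schema; {A, E} is a candidate key.
Closure of {C, E} is {A, B, C, D, E, F, G}, the whole schema; {C, E} is a candidate key.
These are minimal and exhaustive — every other superkey contains one of them.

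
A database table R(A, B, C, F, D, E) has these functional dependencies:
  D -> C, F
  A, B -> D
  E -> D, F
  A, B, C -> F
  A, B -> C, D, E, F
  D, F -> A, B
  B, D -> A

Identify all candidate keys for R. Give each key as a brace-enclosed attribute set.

{A, B}, {D}, {E}

{D}⁺ = {A, B, C, D, E, F} — all of the relation — so {D} is a candidate key.
{E}⁺ = {A, B, C, D, E, F} — all of the relation — so {E} is a candidate key.
{A, B}⁺ = {A, B, C, D, E, F} — all of the relation — so {A, B} is a candidate key.
These are minimal and exhaustive — every other superkey contains one of them.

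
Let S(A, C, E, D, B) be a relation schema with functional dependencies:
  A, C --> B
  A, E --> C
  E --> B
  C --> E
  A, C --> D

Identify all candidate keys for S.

{A, C}, {A, E}

Attributes never on any right-hand side: {A} — every candidate key must contain it.
Closure of {A, C} is {A, B, C, D, E}, the whole schema; {A, C} is a candidate key.
Closure of {A, E} is {A, B, C, D, E}, the whole schema; {A, E} is a candidate key.
Any other superkey properly contains one of these, so there are no further candidate keys.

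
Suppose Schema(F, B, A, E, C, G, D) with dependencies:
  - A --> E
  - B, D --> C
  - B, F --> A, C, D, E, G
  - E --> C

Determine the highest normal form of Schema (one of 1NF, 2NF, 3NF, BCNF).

2NF

Candidate key: {B, F}. Prime attributes: {B, F}.
A --> E breaks BCNF: {A}⁺ = {A, C, E}, so {A} is not a superkey.
A --> E determines the non-prime attribute {E} from a non-superkey — 3NF is violated.
Checking every proper subset of each key, none determines a non-prime attribute — 2NF is satisfied.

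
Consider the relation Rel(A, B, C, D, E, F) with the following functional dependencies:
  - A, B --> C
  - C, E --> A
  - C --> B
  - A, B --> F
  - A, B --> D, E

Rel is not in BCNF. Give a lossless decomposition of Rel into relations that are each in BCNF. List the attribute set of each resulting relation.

Candidate keys of the original relation: {A, B}, {A, C}, {C, E}.
Within {A, B, C, D, E, F}: {C}⁺ ∩ {A, B, C, D, E, F} = {B, C}, not the whole set, so C --> B violates BCNF; decompose into {B, C} and {A, C, D, E, F}.
{B, C} has no BCNF violation.
{A, C, D, E, F} has no BCNF violation.

{A, C, D, E, F}; {B, C}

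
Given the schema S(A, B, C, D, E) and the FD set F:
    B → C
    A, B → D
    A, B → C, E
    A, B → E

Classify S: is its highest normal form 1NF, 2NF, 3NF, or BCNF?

Candidate key: {A, B}. Prime attributes: {A, B}.
B → C breaks BCNF: {B}⁺ = {B, C}, so {B} is not a superkey.
Because {C} is non-prime and the left side of B → C is not a superkey, the relation is not in 3NF.
{B} is a proper subset of the key {A, B}, and {B}⁺ contains the non-prime attribute {C} — a partial dependency, so 2NF is violated.

1NF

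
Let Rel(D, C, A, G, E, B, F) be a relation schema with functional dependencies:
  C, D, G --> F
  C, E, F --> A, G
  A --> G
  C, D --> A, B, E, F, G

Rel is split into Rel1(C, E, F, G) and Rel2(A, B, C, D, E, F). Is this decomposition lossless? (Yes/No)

The shared attributes are {C, E, F} and {C, E, F}⁺ = {A, C, E, F, G}.
Rel1 is contained in that closure, so Rel1 ∩ Rel2 --> Rel1 holds and the join is lossless.

Yes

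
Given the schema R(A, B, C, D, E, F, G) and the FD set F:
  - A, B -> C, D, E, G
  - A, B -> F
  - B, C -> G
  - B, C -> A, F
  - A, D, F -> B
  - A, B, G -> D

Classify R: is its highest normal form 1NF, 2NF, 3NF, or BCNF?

Candidate keys: {A, B}, {A, D, F}, {B, C}. Prime attributes: {A, B, C, D, F}.
Every FD has a superkey on the left, so the relation is in BCNF.

BCNF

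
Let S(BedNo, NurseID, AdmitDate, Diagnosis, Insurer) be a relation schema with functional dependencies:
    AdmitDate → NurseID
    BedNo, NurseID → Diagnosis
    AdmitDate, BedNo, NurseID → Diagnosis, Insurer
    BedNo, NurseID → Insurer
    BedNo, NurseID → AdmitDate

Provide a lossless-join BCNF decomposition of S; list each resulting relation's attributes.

Candidate keys of the original relation: {AdmitDate, BedNo}, {BedNo, NurseID}.
In {AdmitDate, BedNo, Diagnosis, Insurer, NurseID}, {AdmitDate} is not a superkey ({AdmitDate}⁺ restricted to this set is {AdmitDate, NurseID}), so split on AdmitDate → NurseID into {AdmitDate, NurseID} and {AdmitDate, BedNo, Diagnosis, Insurer}.
{AdmitDate, NurseID} is in BCNF.
{AdmitDate, BedNo, Diagnosis, Insurer} is in BCNF.

{AdmitDate, BedNo, Diagnosis, Insurer}; {AdmitDate, NurseID}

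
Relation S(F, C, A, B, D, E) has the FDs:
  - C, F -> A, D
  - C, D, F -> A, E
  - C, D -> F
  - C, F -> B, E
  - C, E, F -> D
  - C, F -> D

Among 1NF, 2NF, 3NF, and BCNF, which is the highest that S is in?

Candidate keys: {C, D}, {C, F}. Prime attributes: {C, D, F}.
The left-hand side of every FD is a superkey, so BCNF is satisfied.

BCNF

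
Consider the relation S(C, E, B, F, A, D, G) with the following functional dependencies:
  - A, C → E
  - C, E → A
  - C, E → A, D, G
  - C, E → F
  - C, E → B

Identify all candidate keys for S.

{A, C}, {C, E}

Attributes never on any right-hand side: {C} — every candidate key must contain it.
{A, C} is a candidate key since {A, C}⁺ = {A, B, C, D, E, F, G} covers every attribute.
{C, E} is a candidate key since {C, E}⁺ = {A, B, C, D, E, F, G} covers every attribute.
No proper subset of any of these is a key, and no other minimal superkey exists.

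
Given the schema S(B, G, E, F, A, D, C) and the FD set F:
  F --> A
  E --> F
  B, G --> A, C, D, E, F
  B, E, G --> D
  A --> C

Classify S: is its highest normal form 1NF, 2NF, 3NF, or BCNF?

2NF

Candidate key: {B, G}. Prime attributes: {B, G}.
For F --> A we have {F}⁺ = {A, C, F}; {F} is not a superkey, so BCNF fails.
Because {A} is non-prime and the left side of F --> A is not a superkey, the relation is not in 3NF.
No non-prime attribute depends on a proper subset of any candidate key, so 2NF holds.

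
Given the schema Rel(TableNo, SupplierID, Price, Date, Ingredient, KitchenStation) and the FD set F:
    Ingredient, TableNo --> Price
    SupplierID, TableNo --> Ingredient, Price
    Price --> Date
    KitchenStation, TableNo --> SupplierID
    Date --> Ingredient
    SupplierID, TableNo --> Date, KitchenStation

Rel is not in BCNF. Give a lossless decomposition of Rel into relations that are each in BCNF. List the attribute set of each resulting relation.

Candidate keys of the original relation: {KitchenStation, TableNo}, {SupplierID, TableNo}.
In {Date, Ingredient, KitchenStation, Price, SupplierID, TableNo}, {Ingredient, TableNo} is not a superkey ({Ingredient, TableNo}⁺ restricted to this set is {Date, Ingredient, Price, TableNo}), so split on Ingredient, TableNo --> Date, Price into {Date, Ingredient, Price, TableNo} and {Ingredient, KitchenStation, SupplierID, TableNo}.
In {Date, Ingredient, Price, TableNo}, {Price} is not a superkey ({Price}⁺ restricted to this set is {Date, Ingredient, Price}), so split on Price --> Date, Ingredient into {Date, Ingredient, Price} and {Price, TableNo}.
In {Date, Ingredient, Price}, {Date} is not a superkey ({Date}⁺ restricted to this set is {Date, Ingredient}), so split on Date --> Ingredient into {Date, Ingredient} and {Date, Price}.
{Date, Ingredient}: every determinant is a superkey — BCNF.
{Date, Price}: every determinant is a superkey — BCNF.
{Price, TableNo}: every determinant is a superkey — BCNF.
{Ingredient, KitchenStation, SupplierID, TableNo}: every determinant is a superkey — BCNF.

{Date, Ingredient}; {Date, Price}; {Ingredient, KitchenStation, SupplierID, TableNo}; {Price, TableNo}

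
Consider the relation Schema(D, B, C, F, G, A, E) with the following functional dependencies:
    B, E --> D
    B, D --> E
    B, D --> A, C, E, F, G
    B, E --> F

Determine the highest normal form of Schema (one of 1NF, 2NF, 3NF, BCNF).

Candidate keys: {B, D}, {B, E}. Prime attributes: {B, D, E}.
Each dependency's left side is a superkey — BCNF holds.

BCNF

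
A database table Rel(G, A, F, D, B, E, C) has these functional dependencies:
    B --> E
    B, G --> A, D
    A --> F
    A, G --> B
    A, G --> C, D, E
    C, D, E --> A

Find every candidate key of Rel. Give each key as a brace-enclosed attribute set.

{A, G}, {B, G}, {C, D, E, G}

{G} never appears on the right of any FD, so every key must include it.
{A, G} is a candidate key since {A, G}⁺ = {A, B, C, D, E, F, G} covers every attribute.
{B, G} is a candidate key since {B, G}⁺ = {A, B, C, D, E, F, G} covers every attribute.
{C, D, E, G} is a candidate key since {C, D, E, G}⁺ = {A, B, C, D, E, F, G} covers every attribute.
No proper subset of any of these is a key, and no other minimal superkey exists.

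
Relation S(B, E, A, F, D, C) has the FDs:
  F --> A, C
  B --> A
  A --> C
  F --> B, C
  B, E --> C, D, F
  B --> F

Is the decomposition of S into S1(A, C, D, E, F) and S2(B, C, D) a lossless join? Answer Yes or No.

The shared attributes are {C, D} and {C, D}⁺ = {C, D}.
Neither S1 nor S2 is contained in that closure, so the decomposition is lossy.

No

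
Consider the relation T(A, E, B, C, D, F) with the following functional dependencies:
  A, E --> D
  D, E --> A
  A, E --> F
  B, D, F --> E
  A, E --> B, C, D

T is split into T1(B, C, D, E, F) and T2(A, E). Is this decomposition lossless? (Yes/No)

Common attributes: {E}; their closure is {E}.
Neither T1 nor T2 is contained in that closure, so the decomposition is lossy.

No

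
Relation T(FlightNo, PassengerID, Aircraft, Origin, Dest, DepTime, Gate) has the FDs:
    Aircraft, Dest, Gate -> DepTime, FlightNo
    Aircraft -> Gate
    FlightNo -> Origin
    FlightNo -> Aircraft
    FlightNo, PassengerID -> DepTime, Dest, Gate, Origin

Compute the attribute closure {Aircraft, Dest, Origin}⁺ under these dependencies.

Start with {Aircraft, Dest, Origin}.
Aircraft -> Gate applies; add {Gate} → now {Aircraft, Dest, Gate, Origin}.
Aircraft, Dest, Gate -> DepTime, FlightNo applies; add {DepTime, FlightNo} → now {Aircraft, DepTime, Dest, FlightNo, Gate, Origin}.
No further FD applies.

{Aircraft, DepTime, Dest, FlightNo, Gate, Origin}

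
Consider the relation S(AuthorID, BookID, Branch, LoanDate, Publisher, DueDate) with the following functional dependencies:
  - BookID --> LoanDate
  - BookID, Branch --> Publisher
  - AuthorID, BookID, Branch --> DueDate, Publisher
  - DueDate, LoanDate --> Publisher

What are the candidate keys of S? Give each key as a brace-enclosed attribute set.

No FD produces {AuthorID, BookID, Branch}, so they must be in every candidate key.
{AuthorID, BookID, Branch}⁺ = {AuthorID, BookID, Branch, DueDate, LoanDate, Publisher} — all of the relation — so {AuthorID, BookID, Branch} is a candidate key.
No smaller or unrelated set reaches every attribute, so there are no other keys.

{AuthorID, BookID, Branch}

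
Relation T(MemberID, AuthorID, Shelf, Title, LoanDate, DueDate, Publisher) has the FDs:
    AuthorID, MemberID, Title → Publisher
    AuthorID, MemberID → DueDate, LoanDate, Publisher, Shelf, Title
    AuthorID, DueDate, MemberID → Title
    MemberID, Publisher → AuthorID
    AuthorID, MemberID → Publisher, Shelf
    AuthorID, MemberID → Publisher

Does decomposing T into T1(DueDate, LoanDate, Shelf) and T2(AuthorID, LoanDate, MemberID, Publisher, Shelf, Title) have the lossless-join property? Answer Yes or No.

No

The shared attributes are {LoanDate, Shelf} and {LoanDate, Shelf}⁺ = {LoanDate, Shelf}.
T1 ⊄ {LoanDate, Shelf} and T2 ⊄ {LoanDate, Shelf}, so the split is lossy.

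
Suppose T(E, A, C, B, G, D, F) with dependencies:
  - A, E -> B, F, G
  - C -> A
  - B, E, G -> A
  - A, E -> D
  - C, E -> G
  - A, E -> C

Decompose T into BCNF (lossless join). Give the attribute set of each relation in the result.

{A, C}; {B, C, D, E, F, G}

Candidate keys of the original relation: {A, E}, {B, E, G}, {C, E}.
{A, B, C, D, E, F, G}: {C} determines {A, C} here but is not a superkey — split on C -> A, giving {A, C} and {B, C, D, E, F, G}.
{A, C} has no BCNF violation.
{B, C, D, E, F, G} has no BCNF violation.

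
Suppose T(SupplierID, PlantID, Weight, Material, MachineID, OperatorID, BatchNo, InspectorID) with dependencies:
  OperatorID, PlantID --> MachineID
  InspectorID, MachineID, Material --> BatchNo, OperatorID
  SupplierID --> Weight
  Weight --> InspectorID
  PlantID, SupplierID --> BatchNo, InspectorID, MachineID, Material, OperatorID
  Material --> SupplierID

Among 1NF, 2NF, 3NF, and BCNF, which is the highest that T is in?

Candidate keys: {Material, PlantID}, {PlantID, SupplierID}. Prime attributes: {Material, PlantID, SupplierID}.
OperatorID, PlantID --> MachineID breaks BCNF: {OperatorID, PlantID}⁺ = {MachineID, OperatorID, PlantID}, so {OperatorID, PlantID} is not a superkey.
OperatorID, PlantID --> MachineID determines the non-prime attribute {MachineID} from a non-superkey — 3NF is violated.
Since {Material} ⊂ {Material, PlantID} and {Material}⁺ ⊇ {InspectorID, Weight} with {InspectorID, Weight} non-prime, there is a partial dependency; 2NF fails.

1NF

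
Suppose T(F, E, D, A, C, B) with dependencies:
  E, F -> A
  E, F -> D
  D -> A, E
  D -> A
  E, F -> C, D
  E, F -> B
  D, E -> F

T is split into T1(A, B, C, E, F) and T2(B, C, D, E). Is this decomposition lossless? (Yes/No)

The shared attributes are {B, C, E} and {B, C, E}⁺ = {B, C, E}.
T1 ⊄ {B, C, E} and T2 ⊄ {B, C, E}, so the split is lossy.

No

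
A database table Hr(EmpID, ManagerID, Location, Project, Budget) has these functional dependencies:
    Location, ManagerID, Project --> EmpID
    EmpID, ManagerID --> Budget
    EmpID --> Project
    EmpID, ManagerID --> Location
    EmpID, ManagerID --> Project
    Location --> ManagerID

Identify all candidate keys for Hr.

{EmpID, Location}, {EmpID, ManagerID}, {Location, Project}

Closure of {EmpID, Location} is {Budget, EmpID, Location, ManagerID, Project}, the whole schema; {EmpID, Location} is a candidate key.
Closure of {EmpID, ManagerID} is {Budget, EmpID, Location, ManagerID, Project}, the whole schema; {EmpID, ManagerID} is a candidate key.
Closure of {Location, Project} is {Budget, EmpID, Location, ManagerID, Project}, the whole schema; {Location, Project} is a candidate key.
No proper subset of any of these is a key, and no other minimal superkey exists.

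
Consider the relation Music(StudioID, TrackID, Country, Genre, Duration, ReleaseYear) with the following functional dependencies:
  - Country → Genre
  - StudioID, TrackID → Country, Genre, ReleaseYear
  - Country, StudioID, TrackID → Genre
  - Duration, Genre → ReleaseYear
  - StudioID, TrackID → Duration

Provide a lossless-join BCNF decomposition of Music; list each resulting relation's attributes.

Candidate key of the original relation: {StudioID, TrackID}.
In {Country, Duration, Genre, ReleaseYear, StudioID, TrackID}, {Country} is not a superkey ({Country}⁺ restricted to this set is {Country, Genre}), so split on Country → Genre into {Country, Genre} and {Country, Duration, ReleaseYear, StudioID, TrackID}.
{Country, Genre} has no BCNF violation.
In {Country, Duration, ReleaseYear, StudioID, TrackID}, {Country, Duration} is not a superkey ({Country, Duration}⁺ restricted to this set is {Country, Duration, ReleaseYear}), so split on Country, Duration → ReleaseYear into {Country, Duration, ReleaseYear} and {Country, Duration, StudioID, TrackID}.
{Country, Duration, ReleaseYear} has no BCNF violation.
{Country, Duration, StudioID, TrackID} has no BCNF violation.

{Country, Duration, ReleaseYear}; {Country, Duration, StudioID, TrackID}; {Country, Genre}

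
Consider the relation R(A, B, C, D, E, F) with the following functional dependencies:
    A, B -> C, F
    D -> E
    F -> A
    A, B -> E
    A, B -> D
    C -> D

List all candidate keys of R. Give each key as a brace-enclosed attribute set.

Attributes never on any right-hand side: {B} — every candidate key must contain it.
{A, B}⁺ = {A, B, C, D, E, F} — all of the relation — so {A, B} is a candidate key.
{B, F}⁺ = {A, B, C, D, E, F} — all of the relation — so {B, F} is a candidate key.
No proper subset of any of these is a key, and no other minimal superkey exists.

{A, B}, {B, F}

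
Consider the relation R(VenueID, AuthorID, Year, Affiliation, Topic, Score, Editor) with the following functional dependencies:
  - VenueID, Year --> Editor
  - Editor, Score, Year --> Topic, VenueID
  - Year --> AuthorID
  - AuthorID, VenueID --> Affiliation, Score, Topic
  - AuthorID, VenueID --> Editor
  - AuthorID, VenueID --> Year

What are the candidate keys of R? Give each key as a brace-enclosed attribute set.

{AuthorID, VenueID}⁺ = {Affiliation, AuthorID, Editor, Score, Topic, VenueID, Year}, which is every attribute, so {AuthorID, VenueID} is a candidate key.
{VenueID, Year}⁺ = {Affiliation, AuthorID, Editor, Score, Topic, VenueID, Year}, which is every attribute, so {VenueID, Year} is a candidate key.
{Editor, Score, Year}⁺ = {Affiliation, AuthorID, Editor, Score, Topic, VenueID, Year}, which is every attribute, so {Editor, Score, Year} is a candidate key.
These are minimal and exhaustive — every other superkey contains one of them.

{AuthorID, VenueID}, {Editor, Score, Year}, {VenueID, Year}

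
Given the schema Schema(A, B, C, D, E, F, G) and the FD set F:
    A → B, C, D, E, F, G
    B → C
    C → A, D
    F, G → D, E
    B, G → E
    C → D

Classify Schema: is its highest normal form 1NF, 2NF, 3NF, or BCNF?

Candidate keys: {A}, {B}, {C}. Prime attributes: {A, B, C}.
F, G → D, E: {F, G}⁺ = {D, E, F, G}, which is not all of the attributes, so the left side is not a superkey — BCNF is violated.
F, G → D, E determines the non-prime attributes {D, E} from a non-superkey — 3NF is violated.
Every candidate key is a single attribute, so no partial dependency is possible; 2NF holds.

2NF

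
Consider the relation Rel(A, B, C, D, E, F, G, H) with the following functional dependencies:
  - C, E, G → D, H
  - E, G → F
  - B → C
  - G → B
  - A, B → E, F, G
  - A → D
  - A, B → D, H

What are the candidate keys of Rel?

{A} never appears on the right of any FD, so every key must include it.
Closure of {A, B} is {A, B, C, D, E, F, G, H}, the whole schema; {A, B} is a candidate key.
Closure of {A, G} is {A, B, C, D, E, F, G, H}, the whole schema; {A, G} is a candidate key.
Any other superkey properly contains one of these, so there are no further candidate keys.

{A, B}, {A, G}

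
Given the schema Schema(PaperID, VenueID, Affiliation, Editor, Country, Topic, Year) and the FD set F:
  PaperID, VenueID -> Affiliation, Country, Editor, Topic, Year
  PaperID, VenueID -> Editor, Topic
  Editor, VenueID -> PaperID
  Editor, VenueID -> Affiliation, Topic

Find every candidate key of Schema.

No FD produces {VenueID}, so it must be in every candidate key.
{Editor, VenueID} is a candidate key since {Editor, VenueID}⁺ = {Affiliation, Country, Editor, PaperID, Topic, VenueID, Year} covers every attribute.
{PaperID, VenueID} is a candidate key since {PaperID, VenueID}⁺ = {Affiliation, Country, Editor, PaperID, Topic, VenueID, Year} covers every attribute.
These are minimal and exhaustive — every other superkey contains one of them.

{Editor, VenueID}, {PaperID, VenueID}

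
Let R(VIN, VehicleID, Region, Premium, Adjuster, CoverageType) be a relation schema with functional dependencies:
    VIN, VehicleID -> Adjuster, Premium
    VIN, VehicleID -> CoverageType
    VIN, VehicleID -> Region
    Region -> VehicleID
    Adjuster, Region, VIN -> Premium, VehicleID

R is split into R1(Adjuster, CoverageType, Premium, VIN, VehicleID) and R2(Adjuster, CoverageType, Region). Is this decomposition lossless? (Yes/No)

R1 ∩ R2 = {Adjuster, CoverageType}; its closure under F is {Adjuster, CoverageType}.
R1 ⊄ {Adjuster, CoverageType} and R2 ⊄ {Adjuster, CoverageType}, so the split is lossy.

No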